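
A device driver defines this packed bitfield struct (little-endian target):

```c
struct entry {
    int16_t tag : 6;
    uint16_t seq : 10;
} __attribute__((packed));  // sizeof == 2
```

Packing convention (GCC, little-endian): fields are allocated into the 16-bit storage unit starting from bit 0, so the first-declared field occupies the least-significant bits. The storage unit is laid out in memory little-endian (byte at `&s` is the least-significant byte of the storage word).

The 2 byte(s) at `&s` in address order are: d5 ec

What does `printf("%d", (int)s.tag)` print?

21

[0]=0xd5 [1]=0xec (little-endian) → word 0xecd5
tag [0+:6] = (word>>0) & 0x3f = 21  ←
seq [6+:10] = (word>>6) & 0x3ff = 947
tag signed 6b, MSB=0: value = 21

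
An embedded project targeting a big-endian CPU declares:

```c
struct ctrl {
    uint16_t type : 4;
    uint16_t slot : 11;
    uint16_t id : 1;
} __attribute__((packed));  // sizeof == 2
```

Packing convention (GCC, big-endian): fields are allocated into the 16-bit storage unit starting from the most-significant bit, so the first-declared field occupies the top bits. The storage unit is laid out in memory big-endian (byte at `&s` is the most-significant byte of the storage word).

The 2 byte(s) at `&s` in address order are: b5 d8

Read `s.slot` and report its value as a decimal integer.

748

[0]=0xb5 [1]=0xd8 (big-endian) → word 0xb5d8
type [12+:4] = (word>>12) & 0xf = 11
slot [1+:11] = (word>>1) & 0x7ff = 748  ←
id [0+:1] = (word>>0) & 0x1 = 0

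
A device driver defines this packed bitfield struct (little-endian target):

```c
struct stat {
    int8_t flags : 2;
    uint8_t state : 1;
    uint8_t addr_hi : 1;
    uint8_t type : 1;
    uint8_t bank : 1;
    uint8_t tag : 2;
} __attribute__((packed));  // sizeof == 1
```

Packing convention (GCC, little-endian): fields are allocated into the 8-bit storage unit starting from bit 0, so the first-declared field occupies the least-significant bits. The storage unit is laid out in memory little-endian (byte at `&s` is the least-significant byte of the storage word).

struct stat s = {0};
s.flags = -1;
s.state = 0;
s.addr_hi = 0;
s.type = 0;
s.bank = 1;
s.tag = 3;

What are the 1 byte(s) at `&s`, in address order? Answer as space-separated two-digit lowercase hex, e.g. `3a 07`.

e3

flags:2 = -1 → 0x3 << 0 → word 0x03
state:1 = 0 → 0x0 << 2 → word 0x03
addr_hi:1 = 0 → 0x0 << 3 → word 0x03
type:1 = 0 → 0x0 << 4 → word 0x03
bank:1 = 1 → 0x1 << 5 → word 0x23
tag:2 = 3 → 0x3 << 6 → word 0xe3
word = 0xe3 → little-endian bytes:
  [0]=0xe3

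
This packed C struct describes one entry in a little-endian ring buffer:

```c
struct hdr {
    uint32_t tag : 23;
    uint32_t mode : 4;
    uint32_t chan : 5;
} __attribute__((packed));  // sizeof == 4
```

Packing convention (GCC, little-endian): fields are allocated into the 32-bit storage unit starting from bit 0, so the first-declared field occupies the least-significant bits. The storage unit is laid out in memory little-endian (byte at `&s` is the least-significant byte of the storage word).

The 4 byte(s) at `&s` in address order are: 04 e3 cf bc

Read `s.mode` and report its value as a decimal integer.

[0]=0x04 [1]=0xe3 [2]=0xcf [3]=0xbc (little-endian) → word 0xbccfe304
tag:23 @ bit 0 → (0xbccfe304>>0)&0x7fffff = 0x4fe304
mode:4 @ bit 23 → (0xbccfe304>>23)&0xf = 0x9  ←
chan:5 @ bit 27 → (0xbccfe304>>27)&0x1f = 0x17

9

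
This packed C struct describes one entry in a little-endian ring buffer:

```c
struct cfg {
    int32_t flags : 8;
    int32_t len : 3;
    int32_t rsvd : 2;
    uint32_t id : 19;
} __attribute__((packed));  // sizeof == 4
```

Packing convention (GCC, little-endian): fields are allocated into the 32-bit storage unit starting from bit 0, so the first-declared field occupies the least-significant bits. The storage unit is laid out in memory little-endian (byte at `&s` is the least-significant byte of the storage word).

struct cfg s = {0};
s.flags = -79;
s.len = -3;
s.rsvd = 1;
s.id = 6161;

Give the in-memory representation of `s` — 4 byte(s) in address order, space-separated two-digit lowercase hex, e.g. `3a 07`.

flags (8b) val=-79 bits=0xb1 at bit 0: 0x000000b1
len (3b) val=-3 bits=0x5 at bit 8: 0x000005b1
rsvd (2b) val=1 bits=0x1 at bit 11: 0x00000db1
id (19b) val=6161 bits=0x1811 at bit 13: 0x03022db1
word = 0x03022db1 → little-endian bytes:
  [0]=0xb1  [1]=0x2d  [2]=0x02  [3]=0x03

b1 2d 02 03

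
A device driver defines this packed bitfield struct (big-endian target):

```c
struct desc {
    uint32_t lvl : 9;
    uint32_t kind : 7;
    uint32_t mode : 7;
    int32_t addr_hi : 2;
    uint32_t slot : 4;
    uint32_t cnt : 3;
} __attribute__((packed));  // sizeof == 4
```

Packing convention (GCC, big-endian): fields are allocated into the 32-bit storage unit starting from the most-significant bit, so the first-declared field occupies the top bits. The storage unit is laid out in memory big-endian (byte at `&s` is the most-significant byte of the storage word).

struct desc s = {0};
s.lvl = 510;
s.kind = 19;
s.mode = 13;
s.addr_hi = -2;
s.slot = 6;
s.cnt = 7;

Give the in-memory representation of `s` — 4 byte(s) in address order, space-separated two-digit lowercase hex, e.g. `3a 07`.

[23+:9] lvl=510 & 0x1ff = 0x1fe; word=0xff000000
[16+:7] kind=19 & 0x7f = 0x13; word=0xff130000
[9+:7] mode=13 & 0x7f = 0xd; word=0xff131a00
[7+:2] addr_hi=-2 & 0x3 = 0x2; word=0xff131b00
[3+:4] slot=6 & 0xf = 0x6; word=0xff131b30
[0+:3] cnt=7 & 0x7 = 0x7; word=0xff131b37
word = 0xff131b37 → big-endian bytes:
  [0]=0xff  [1]=0x13  [2]=0x1b  [3]=0x37

ff 13 1b 37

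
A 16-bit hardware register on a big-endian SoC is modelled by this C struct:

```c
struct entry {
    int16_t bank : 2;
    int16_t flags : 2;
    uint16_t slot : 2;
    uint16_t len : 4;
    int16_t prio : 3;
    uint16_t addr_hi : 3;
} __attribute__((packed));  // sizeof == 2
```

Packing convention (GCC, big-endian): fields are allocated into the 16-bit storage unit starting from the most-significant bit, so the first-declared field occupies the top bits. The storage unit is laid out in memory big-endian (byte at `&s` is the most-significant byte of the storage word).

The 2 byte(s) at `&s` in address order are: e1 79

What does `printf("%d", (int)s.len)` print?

5

[0]=0xe1 [1]=0x79 (big-endian) → word 0xe179
bank [14+:2] = (word>>14) & 0x3 = 3
flags [12+:2] = (word>>12) & 0x3 = 2
slot [10+:2] = (word>>10) & 0x3 = 0
len [6+:4] = (word>>6) & 0xf = 5  ←
prio [3+:3] = (word>>3) & 0x7 = 7
addr_hi [0+:3] = (word>>0) & 0x7 = 1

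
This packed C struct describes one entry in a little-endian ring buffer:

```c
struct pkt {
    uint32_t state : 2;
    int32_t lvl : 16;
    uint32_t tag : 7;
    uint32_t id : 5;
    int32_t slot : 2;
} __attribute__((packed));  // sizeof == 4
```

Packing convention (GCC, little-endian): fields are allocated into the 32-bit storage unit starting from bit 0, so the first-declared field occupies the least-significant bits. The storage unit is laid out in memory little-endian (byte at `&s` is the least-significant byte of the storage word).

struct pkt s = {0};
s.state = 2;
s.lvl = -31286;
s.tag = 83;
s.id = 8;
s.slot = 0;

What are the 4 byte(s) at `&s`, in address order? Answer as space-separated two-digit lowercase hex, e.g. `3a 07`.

2a 17 4e 11

state (2b) val=2 bits=0x2 at bit 0: 0x00000002
lvl (16b) val=-31286 bits=0x85ca at bit 2: 0x0002172a
tag (7b) val=83 bits=0x53 at bit 18: 0x014e172a
id (5b) val=8 bits=0x8 at bit 25: 0x114e172a
slot (2b) val=0 bits=0x0 at bit 30: 0x114e172a
word = 0x114e172a → little-endian bytes:
  [0]=0x2a  [1]=0x17  [2]=0x4e  [3]=0x11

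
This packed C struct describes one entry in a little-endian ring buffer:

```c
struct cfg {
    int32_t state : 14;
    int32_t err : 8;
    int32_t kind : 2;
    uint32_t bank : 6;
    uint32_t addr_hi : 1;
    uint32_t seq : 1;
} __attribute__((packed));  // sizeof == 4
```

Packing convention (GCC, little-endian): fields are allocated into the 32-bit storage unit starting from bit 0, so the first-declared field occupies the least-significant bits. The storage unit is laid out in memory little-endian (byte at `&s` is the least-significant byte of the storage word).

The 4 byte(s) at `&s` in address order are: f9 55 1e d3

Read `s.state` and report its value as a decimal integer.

[0]=0xf9 [1]=0x55 [2]=0x1e [3]=0xd3 (little-endian) → word 0xd31e55f9
state [0+:14] = (word>>0) & 0x3fff = 5625  ←
err [14+:8] = (word>>14) & 0xff = 121
kind [22+:2] = (word>>22) & 0x3 = 0
bank [24+:6] = (word>>24) & 0x3f = 19
addr_hi [30+:1] = (word>>30) & 0x1 = 1
seq [31+:1] = (word>>31) & 0x1 = 1
state signed 14b, MSB=0: value = 5625

5625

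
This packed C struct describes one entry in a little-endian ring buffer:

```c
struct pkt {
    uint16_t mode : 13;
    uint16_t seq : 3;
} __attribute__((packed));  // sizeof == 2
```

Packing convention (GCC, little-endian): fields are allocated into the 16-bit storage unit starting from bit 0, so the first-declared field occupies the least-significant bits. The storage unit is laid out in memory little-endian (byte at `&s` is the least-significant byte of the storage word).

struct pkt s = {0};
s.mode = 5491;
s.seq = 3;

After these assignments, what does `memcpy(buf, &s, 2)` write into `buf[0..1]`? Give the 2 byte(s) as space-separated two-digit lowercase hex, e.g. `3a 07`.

mode (13b) val=5491 bits=0x1573 at bit 0: 0x1573
seq (3b) val=3 bits=0x3 at bit 13: 0x7573
word = 0x7573 → little-endian bytes:
  [0]=0x73  [1]=0x75

73 75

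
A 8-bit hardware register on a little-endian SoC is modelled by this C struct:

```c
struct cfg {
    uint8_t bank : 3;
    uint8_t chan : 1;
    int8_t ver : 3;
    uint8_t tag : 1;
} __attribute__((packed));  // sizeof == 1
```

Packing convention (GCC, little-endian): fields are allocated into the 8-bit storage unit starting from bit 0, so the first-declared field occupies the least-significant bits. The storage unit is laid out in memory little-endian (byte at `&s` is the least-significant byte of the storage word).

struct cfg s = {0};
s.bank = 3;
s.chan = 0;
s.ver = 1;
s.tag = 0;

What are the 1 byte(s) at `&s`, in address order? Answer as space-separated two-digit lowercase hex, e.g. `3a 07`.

13

bank (3b) val=3 bits=0x3 at bit 0: 0x03
chan (1b) val=0 bits=0x0 at bit 3: 0x03
ver (3b) val=1 bits=0x1 at bit 4: 0x13
tag (1b) val=0 bits=0x0 at bit 7: 0x13
word = 0x13 → little-endian bytes:
  [0]=0x13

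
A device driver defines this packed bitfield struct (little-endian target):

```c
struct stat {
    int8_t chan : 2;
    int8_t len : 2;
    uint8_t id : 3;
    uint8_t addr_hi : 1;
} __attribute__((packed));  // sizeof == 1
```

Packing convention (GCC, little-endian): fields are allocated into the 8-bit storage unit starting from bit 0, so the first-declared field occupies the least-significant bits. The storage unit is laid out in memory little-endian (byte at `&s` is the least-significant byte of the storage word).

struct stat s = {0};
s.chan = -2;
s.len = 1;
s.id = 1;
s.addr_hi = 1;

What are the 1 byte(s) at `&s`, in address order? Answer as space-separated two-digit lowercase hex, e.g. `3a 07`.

96

chan (2b) val=-2 bits=0x2 at bit 0: 0x02
len (2b) val=1 bits=0x1 at bit 2: 0x06
id (3b) val=1 bits=0x1 at bit 4: 0x16
addr_hi (1b) val=1 bits=0x1 at bit 7: 0x96
word = 0x96 → little-endian bytes:
  [0]=0x96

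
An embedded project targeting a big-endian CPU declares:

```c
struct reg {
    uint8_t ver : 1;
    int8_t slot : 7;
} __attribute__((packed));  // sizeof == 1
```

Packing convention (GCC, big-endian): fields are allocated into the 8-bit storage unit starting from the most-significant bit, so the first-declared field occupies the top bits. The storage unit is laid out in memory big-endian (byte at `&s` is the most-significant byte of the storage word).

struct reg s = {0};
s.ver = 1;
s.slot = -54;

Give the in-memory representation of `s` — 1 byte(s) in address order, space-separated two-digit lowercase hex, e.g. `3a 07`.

ver:1 = 1 → 0x1 << 7 → word 0x80
slot:7 = -54 → 0x4a << 0 → word 0xca
word = 0xca → big-endian bytes:
  [0]=0xca

ca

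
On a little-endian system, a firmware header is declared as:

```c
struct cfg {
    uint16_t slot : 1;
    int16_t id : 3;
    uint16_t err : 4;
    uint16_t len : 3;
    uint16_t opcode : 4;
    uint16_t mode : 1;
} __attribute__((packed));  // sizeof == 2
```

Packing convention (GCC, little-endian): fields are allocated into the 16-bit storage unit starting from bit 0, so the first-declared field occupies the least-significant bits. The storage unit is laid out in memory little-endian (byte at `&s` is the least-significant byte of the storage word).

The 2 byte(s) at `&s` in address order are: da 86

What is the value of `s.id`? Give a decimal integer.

-3

[0]=0xda [1]=0x86 (little-endian) → word 0x86da
slot:1 @ bit 0 → (0x86da>>0)&0x1 = 0x0
id:3 @ bit 1 → (0x86da>>1)&0x7 = 0x5  ←
err:4 @ bit 4 → (0x86da>>4)&0xf = 0xd
len:3 @ bit 8 → (0x86da>>8)&0x7 = 0x6
opcode:4 @ bit 11 → (0x86da>>11)&0xf = 0x0
mode:1 @ bit 15 → (0x86da>>15)&0x1 = 0x1
id signed 3b, MSB=1: 5 - 8 = -3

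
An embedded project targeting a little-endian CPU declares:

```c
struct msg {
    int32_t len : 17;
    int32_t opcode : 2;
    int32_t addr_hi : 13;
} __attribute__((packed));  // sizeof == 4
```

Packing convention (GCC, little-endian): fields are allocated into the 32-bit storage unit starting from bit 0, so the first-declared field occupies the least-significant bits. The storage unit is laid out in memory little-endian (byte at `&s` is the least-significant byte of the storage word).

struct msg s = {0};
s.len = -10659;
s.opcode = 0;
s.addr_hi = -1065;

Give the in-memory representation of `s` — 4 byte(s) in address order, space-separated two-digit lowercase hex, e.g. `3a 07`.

len:17 = -10659 → 0x1d65d << 0 → word 0x0001d65d
opcode:2 = 0 → 0x0 << 17 → word 0x0001d65d
addr_hi:13 = -1065 → 0x1bd7 << 19 → word 0xdeb9d65d
word = 0xdeb9d65d → little-endian bytes:
  [0]=0x5d  [1]=0xd6  [2]=0xb9  [3]=0xde

5d d6 b9 de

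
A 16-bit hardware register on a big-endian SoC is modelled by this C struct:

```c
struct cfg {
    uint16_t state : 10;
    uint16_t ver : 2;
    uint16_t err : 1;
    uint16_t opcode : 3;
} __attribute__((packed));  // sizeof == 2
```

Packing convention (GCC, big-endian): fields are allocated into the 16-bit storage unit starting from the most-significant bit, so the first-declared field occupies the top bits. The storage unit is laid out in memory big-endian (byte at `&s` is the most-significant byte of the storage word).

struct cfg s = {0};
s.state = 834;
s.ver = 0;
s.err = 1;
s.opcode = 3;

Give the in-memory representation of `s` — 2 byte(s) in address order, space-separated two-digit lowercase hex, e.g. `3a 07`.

state (10b) val=834 bits=0x342 at bit 6: 0xd080
ver (2b) val=0 bits=0x0 at bit 4: 0xd080
err (1b) val=1 bits=0x1 at bit 3: 0xd088
opcode (3b) val=3 bits=0x3 at bit 0: 0xd08b
word = 0xd08b → big-endian bytes:
  [0]=0xd0  [1]=0x8b

d0 8b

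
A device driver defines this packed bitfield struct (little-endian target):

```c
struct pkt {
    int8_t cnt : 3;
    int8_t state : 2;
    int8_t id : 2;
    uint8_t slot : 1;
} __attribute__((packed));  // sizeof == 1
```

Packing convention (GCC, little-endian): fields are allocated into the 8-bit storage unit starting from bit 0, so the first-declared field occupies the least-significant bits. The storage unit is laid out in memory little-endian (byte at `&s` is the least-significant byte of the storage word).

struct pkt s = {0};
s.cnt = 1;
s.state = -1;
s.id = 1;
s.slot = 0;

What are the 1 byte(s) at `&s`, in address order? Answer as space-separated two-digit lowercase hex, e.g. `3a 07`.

39

cnt (3b) val=1 bits=0x1 at bit 0: 0x01
state (2b) val=-1 bits=0x3 at bit 3: 0x19
id (2b) val=1 bits=0x1 at bit 5: 0x39
slot (1b) val=0 bits=0x0 at bit 7: 0x39
word = 0x39 → little-endian bytes:
  [0]=0x39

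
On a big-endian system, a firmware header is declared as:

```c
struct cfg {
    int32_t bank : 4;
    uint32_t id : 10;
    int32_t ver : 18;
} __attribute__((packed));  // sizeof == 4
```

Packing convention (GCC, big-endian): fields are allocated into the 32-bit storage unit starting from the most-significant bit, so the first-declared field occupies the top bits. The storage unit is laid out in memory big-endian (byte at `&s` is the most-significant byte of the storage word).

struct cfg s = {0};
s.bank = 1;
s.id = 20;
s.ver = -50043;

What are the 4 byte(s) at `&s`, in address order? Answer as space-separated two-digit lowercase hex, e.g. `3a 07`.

[28+:4] bank=1 & 0xf = 0x1; word=0x10000000
[18+:10] id=20 & 0x3ff = 0x14; word=0x10500000
[0+:18] ver=-50043 & 0x3ffff = 0x33c85; word=0x10533c85
word = 0x10533c85 → big-endian bytes:
  [0]=0x10  [1]=0x53  [2]=0x3c  [3]=0x85

10 53 3c 85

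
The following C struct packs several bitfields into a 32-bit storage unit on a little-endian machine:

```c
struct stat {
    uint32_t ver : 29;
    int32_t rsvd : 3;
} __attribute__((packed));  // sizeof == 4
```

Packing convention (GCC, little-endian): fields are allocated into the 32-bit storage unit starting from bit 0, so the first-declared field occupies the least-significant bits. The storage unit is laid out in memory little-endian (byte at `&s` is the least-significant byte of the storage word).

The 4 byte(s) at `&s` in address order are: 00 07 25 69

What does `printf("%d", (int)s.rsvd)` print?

3

[0]=0x00 [1]=0x07 [2]=0x25 [3]=0x69 (little-endian) → word 0x69250700
ver [0+:29] = (word>>0) & 0x1fffffff = 153421568
rsvd [29+:3] = (word>>29) & 0x7 = 3  ←
rsvd signed 3b, MSB=0: value = 3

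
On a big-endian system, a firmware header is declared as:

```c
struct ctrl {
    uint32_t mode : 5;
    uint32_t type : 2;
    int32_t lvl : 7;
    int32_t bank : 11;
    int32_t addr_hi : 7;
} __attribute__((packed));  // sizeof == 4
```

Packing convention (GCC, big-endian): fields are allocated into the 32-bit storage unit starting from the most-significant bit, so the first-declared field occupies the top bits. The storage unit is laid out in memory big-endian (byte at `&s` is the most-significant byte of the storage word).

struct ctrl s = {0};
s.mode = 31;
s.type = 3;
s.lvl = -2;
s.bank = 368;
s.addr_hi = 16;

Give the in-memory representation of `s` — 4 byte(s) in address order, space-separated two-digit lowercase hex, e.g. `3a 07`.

mode (5b) val=31 bits=0x1f at bit 27: 0xf8000000
type (2b) val=3 bits=0x3 at bit 25: 0xfe000000
lvl (7b) val=-2 bits=0x7e at bit 18: 0xfff80000
bank (11b) val=368 bits=0x170 at bit 7: 0xfff8b800
addr_hi (7b) val=16 bits=0x10 at bit 0: 0xfff8b810
word = 0xfff8b810 → big-endian bytes:
  [0]=0xff  [1]=0xf8  [2]=0xb8  [3]=0x10

ff f8 b8 10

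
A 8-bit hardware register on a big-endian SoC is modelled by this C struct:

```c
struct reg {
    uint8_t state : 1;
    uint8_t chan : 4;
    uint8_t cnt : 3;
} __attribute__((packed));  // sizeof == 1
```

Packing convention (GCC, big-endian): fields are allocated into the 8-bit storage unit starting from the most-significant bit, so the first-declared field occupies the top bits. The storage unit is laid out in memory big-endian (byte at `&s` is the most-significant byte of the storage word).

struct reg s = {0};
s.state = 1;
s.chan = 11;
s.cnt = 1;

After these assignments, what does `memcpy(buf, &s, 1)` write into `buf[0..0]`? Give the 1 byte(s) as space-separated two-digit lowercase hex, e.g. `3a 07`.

state:1 = 1 → 0x1 << 7 → word 0x80
chan:4 = 11 → 0xb << 3 → word 0xd8
cnt:3 = 1 → 0x1 << 0 → word 0xd9
word = 0xd9 → big-endian bytes:
  [0]=0xd9

d9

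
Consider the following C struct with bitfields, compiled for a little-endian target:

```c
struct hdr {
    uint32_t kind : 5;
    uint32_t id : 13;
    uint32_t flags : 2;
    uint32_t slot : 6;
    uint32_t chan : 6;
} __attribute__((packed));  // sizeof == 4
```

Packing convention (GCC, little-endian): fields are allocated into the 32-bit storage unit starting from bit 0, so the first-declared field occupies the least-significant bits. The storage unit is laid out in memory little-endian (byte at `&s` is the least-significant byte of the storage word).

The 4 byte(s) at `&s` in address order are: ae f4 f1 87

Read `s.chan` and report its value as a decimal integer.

33

[0]=0xae [1]=0xf4 [2]=0xf1 [3]=0x87 (little-endian) → word 0x87f1f4ae
kind:5 @ bit 0 → (0x87f1f4ae>>0)&0x1f = 0xe
id:13 @ bit 5 → (0x87f1f4ae>>5)&0x1fff = 0xfa5
flags:2 @ bit 18 → (0x87f1f4ae>>18)&0x3 = 0x0
slot:6 @ bit 20 → (0x87f1f4ae>>20)&0x3f = 0x3f
chan:6 @ bit 26 → (0x87f1f4ae>>26)&0x3f = 0x21  ←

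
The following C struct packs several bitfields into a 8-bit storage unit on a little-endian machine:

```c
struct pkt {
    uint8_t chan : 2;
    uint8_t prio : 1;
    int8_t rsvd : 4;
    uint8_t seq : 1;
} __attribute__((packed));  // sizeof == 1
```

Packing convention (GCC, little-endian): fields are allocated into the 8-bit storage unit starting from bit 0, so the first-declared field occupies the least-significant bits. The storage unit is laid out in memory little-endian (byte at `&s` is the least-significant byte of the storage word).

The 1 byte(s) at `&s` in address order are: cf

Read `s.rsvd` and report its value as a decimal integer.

-7

[0]=0xcf (little-endian) → word 0xcf
chan:2 @ bit 0 → (0xcf>>0)&0x3 = 0x3
prio:1 @ bit 2 → (0xcf>>2)&0x1 = 0x1
rsvd:4 @ bit 3 → (0xcf>>3)&0xf = 0x9  ←
seq:1 @ bit 7 → (0xcf>>7)&0x1 = 0x1
rsvd signed 4b, MSB=1: 9 - 16 = -7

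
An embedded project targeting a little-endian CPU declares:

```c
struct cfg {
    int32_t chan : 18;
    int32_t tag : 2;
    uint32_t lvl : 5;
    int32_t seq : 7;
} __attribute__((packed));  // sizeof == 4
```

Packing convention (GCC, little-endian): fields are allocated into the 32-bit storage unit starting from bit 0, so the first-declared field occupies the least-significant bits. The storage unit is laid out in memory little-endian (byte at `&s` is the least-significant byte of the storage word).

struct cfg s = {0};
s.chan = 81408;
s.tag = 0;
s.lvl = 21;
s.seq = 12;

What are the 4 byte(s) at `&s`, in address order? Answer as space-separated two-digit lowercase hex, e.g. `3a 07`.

chan:18 = 81408 → 0x13e00 << 0 → word 0x00013e00
tag:2 = 0 → 0x0 << 18 → word 0x00013e00
lvl:5 = 21 → 0x15 << 20 → word 0x01513e00
seq:7 = 12 → 0xc << 25 → word 0x19513e00
word = 0x19513e00 → little-endian bytes:
  [0]=0x00  [1]=0x3e  [2]=0x51  [3]=0x19

00 3e 51 19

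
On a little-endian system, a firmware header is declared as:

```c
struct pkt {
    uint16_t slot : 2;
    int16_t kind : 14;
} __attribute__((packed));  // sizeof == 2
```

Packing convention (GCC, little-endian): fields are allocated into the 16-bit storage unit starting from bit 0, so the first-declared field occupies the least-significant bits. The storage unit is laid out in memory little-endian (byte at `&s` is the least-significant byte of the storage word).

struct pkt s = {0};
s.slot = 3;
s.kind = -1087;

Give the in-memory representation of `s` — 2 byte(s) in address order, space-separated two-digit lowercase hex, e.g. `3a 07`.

slot (2b) val=3 bits=0x3 at bit 0: 0x0003
kind (14b) val=-1087 bits=0x3bc1 at bit 2: 0xef07
word = 0xef07 → little-endian bytes:
  [0]=0x07  [1]=0xef

07 ef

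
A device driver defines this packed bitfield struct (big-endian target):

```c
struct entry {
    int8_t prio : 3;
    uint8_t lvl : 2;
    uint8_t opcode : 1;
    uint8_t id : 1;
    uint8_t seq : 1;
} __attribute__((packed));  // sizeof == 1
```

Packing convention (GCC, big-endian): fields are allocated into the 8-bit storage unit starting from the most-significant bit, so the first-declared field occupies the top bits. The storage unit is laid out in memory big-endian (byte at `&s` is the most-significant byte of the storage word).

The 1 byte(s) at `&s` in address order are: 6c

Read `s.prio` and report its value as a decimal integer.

3

[0]=0x6c (big-endian) → word 0x6c
prio:3 @ bit 5 → (0x6c>>5)&0x7 = 0x3  ←
lvl:2 @ bit 3 → (0x6c>>3)&0x3 = 0x1
opcode:1 @ bit 2 → (0x6c>>2)&0x1 = 0x1
id:1 @ bit 1 → (0x6c>>1)&0x1 = 0x0
seq:1 @ bit 0 → (0x6c>>0)&0x1 = 0x0
prio signed 3b, MSB=0: value = 3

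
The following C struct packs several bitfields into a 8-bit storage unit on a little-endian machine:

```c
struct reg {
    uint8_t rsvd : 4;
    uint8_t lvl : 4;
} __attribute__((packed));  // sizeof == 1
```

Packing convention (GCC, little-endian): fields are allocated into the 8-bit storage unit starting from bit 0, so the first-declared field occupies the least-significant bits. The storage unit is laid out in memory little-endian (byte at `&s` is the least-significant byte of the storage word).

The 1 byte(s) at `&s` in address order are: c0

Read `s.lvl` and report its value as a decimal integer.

12

[0]=0xc0 (little-endian) → word 0xc0
rsvd [0+:4] = (word>>0) & 0xf = 0
lvl [4+:4] = (word>>4) & 0xf = 12  ←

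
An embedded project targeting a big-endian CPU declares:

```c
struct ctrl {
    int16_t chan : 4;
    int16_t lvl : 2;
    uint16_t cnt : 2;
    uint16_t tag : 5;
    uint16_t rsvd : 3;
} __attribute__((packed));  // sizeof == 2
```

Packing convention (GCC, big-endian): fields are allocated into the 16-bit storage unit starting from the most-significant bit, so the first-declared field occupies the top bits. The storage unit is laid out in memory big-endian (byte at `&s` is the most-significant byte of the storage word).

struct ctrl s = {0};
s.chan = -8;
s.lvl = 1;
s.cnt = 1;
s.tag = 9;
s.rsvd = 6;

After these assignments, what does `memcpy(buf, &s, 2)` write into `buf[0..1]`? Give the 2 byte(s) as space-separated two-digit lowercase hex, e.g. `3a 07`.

85 4e

chan:4 = -8 → 0x8 << 12 → word 0x8000
lvl:2 = 1 → 0x1 << 10 → word 0x8400
cnt:2 = 1 → 0x1 << 8 → word 0x8500
tag:5 = 9 → 0x9 << 3 → word 0x8548
rsvd:3 = 6 → 0x6 << 0 → word 0x854e
word = 0x854e → big-endian bytes:
  [0]=0x85  [1]=0x4e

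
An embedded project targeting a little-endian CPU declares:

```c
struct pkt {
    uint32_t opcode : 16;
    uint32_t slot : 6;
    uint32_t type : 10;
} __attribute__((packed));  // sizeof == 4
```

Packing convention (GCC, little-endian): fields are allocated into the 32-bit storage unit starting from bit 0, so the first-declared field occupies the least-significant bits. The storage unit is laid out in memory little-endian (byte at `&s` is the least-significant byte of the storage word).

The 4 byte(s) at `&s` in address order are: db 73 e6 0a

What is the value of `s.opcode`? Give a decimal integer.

[0]=0xdb [1]=0x73 [2]=0xe6 [3]=0x0a (little-endian) → word 0x0ae673db
opcode [0+:16] = (word>>0) & 0xffff = 29659  ←
slot [16+:6] = (word>>16) & 0x3f = 38
type [22+:10] = (word>>22) & 0x3ff = 43

29659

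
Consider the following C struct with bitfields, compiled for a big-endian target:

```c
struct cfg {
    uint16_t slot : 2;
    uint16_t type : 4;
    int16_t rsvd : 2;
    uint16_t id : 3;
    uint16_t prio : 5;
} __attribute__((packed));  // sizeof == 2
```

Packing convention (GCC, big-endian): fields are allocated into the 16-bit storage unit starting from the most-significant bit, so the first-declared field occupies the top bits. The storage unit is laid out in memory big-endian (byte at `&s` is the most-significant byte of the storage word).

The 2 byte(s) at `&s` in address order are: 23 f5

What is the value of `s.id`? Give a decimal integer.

7

[0]=0x23 [1]=0xf5 (big-endian) → word 0x23f5
slot:2 @ bit 14 → (0x23f5>>14)&0x3 = 0x0
type:4 @ bit 10 → (0x23f5>>10)&0xf = 0x8
rsvd:2 @ bit 8 → (0x23f5>>8)&0x3 = 0x3
id:3 @ bit 5 → (0x23f5>>5)&0x7 = 0x7  ←
prio:5 @ bit 0 → (0x23f5>>0)&0x1f = 0x15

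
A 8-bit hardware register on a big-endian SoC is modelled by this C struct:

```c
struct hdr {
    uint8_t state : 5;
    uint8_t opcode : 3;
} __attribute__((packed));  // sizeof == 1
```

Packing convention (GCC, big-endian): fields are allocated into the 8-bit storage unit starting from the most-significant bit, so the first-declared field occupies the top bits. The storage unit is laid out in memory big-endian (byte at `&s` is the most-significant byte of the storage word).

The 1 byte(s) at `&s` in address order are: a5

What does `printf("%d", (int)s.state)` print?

[0]=0xa5 (big-endian) → word 0xa5
state:5 @ bit 3 → (0xa5>>3)&0x1f = 0x14  ←
opcode:3 @ bit 0 → (0xa5>>0)&0x7 = 0x5

20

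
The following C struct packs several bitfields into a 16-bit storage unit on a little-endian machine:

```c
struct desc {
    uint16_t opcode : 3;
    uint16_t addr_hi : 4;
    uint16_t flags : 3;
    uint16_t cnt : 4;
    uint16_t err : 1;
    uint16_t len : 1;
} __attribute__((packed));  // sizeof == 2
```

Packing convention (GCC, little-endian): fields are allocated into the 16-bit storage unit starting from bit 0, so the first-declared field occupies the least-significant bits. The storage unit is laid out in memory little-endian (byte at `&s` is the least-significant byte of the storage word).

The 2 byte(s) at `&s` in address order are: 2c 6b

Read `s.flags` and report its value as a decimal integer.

[0]=0x2c [1]=0x6b (little-endian) → word 0x6b2c
opcode:3 @ bit 0 → (0x6b2c>>0)&0x7 = 0x4
addr_hi:4 @ bit 3 → (0x6b2c>>3)&0xf = 0x5
flags:3 @ bit 7 → (0x6b2c>>7)&0x7 = 0x6  ←
cnt:4 @ bit 10 → (0x6b2c>>10)&0xf = 0xa
err:1 @ bit 14 → (0x6b2c>>14)&0x1 = 0x1
len:1 @ bit 15 → (0x6b2c>>15)&0x1 = 0x0

6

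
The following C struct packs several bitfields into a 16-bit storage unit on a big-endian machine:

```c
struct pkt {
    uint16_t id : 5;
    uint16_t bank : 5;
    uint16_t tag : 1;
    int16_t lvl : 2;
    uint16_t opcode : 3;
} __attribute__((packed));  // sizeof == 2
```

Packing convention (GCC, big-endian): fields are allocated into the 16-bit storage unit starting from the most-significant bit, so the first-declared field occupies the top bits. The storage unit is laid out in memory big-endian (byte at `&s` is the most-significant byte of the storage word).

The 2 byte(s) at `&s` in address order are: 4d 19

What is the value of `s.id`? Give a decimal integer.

[0]=0x4d [1]=0x19 (big-endian) → word 0x4d19
id [11+:5] = (word>>11) & 0x1f = 9  ←
bank [6+:5] = (word>>6) & 0x1f = 20
tag [5+:1] = (word>>5) & 0x1 = 0
lvl [3+:2] = (word>>3) & 0x3 = 3
opcode [0+:3] = (word>>0) & 0x7 = 1

9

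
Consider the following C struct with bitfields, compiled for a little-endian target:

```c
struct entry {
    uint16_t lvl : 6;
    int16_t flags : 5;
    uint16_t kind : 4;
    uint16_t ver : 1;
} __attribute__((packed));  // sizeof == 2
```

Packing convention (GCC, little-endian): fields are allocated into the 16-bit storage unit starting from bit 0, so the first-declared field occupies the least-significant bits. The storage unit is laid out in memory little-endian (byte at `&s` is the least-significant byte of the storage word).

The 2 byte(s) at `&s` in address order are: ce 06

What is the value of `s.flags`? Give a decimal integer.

-5

[0]=0xce [1]=0x06 (little-endian) → word 0x06ce
lvl:6 @ bit 0 → (0x06ce>>0)&0x3f = 0xe
flags:5 @ bit 6 → (0x06ce>>6)&0x1f = 0x1b  ←
kind:4 @ bit 11 → (0x06ce>>11)&0xf = 0x0
ver:1 @ bit 15 → (0x06ce>>15)&0x1 = 0x0
flags signed 5b, MSB=1: 27 - 32 = -5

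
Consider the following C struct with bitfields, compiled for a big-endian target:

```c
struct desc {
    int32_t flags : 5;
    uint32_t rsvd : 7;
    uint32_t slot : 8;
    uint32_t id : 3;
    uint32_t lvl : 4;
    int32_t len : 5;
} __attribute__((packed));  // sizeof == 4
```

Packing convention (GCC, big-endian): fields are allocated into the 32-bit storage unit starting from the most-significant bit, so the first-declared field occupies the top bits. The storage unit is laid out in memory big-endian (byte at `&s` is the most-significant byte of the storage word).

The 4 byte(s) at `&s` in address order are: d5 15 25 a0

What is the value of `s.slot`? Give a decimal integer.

82

[0]=0xd5 [1]=0x15 [2]=0x25 [3]=0xa0 (big-endian) → word 0xd51525a0
flags [27+:5] = (word>>27) & 0x1f = 26
rsvd [20+:7] = (word>>20) & 0x7f = 81
slot [12+:8] = (word>>12) & 0xff = 82  ←
id [9+:3] = (word>>9) & 0x7 = 2
lvl [5+:4] = (word>>5) & 0xf = 13
len [0+:5] = (word>>0) & 0x1f = 0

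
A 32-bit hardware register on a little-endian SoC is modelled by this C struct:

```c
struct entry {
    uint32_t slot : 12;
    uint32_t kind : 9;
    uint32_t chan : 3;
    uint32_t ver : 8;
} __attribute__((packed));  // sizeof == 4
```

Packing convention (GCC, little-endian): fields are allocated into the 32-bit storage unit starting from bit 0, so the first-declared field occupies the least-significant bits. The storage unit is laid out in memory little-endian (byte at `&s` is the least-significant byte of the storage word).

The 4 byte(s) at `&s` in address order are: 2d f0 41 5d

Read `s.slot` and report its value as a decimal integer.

45

[0]=0x2d [1]=0xf0 [2]=0x41 [3]=0x5d (little-endian) → word 0x5d41f02d
slot [0+:12] = (word>>0) & 0xfff = 45  ←
kind [12+:9] = (word>>12) & 0x1ff = 31
chan [21+:3] = (word>>21) & 0x7 = 2
ver [24+:8] = (word>>24) & 0xff = 93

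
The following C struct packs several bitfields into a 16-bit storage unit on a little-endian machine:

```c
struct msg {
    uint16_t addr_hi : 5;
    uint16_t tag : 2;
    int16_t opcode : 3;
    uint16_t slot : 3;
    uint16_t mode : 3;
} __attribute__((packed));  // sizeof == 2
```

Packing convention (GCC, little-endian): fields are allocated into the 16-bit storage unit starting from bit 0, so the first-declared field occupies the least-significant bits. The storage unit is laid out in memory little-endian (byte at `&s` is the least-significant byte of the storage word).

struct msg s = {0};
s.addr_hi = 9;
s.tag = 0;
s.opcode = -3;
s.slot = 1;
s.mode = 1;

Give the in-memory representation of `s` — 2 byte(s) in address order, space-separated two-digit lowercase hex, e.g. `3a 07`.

[0+:5] addr_hi=9 & 0x1f = 0x9; word=0x0009
[5+:2] tag=0 & 0x3 = 0x0; word=0x0009
[7+:3] opcode=-3 & 0x7 = 0x5; word=0x0289
[10+:3] slot=1 & 0x7 = 0x1; word=0x0689
[13+:3] mode=1 & 0x7 = 0x1; word=0x2689
word = 0x2689 → little-endian bytes:
  [0]=0x89  [1]=0x26

89 26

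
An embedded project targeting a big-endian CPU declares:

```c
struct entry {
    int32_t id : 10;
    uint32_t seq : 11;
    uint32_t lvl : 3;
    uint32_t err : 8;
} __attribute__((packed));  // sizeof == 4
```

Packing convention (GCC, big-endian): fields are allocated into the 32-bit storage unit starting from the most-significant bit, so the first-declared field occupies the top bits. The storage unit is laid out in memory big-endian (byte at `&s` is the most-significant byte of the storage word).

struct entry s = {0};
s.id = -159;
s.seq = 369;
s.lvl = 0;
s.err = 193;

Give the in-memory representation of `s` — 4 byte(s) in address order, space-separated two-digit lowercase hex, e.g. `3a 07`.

d8 4b 88 c1

id:10 = -159 → 0x361 << 22 → word 0xd8400000
seq:11 = 369 → 0x171 << 11 → word 0xd84b8800
lvl:3 = 0 → 0x0 << 8 → word 0xd84b8800
err:8 = 193 → 0xc1 << 0 → word 0xd84b88c1
word = 0xd84b88c1 → big-endian bytes:
  [0]=0xd8  [1]=0x4b  [2]=0x88  [3]=0xc1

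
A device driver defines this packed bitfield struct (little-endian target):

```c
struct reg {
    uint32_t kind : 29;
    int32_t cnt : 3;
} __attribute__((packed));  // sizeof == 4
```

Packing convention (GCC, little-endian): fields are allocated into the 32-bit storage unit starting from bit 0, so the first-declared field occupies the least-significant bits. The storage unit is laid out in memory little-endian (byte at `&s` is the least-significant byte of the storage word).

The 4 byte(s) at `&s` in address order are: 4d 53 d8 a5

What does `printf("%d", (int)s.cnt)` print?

[0]=0x4d [1]=0x53 [2]=0xd8 [3]=0xa5 (little-endian) → word 0xa5d8534d
kind:29 @ bit 0 → (0xa5d8534d>>0)&0x1fffffff = 0x5d8534d
cnt:3 @ bit 29 → (0xa5d8534d>>29)&0x7 = 0x5  ←
cnt signed 3b, MSB=1: 5 - 8 = -3

-3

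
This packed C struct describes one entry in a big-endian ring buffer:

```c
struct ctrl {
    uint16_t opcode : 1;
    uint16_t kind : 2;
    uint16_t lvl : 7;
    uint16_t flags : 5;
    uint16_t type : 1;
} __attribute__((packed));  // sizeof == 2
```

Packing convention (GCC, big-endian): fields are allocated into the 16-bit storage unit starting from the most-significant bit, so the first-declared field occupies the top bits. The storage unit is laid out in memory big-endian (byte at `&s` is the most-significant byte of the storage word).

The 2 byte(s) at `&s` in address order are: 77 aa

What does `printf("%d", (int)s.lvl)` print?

[0]=0x77 [1]=0xaa (big-endian) → word 0x77aa
opcode [15+:1] = (word>>15) & 0x1 = 0
kind [13+:2] = (word>>13) & 0x3 = 3
lvl [6+:7] = (word>>6) & 0x7f = 94  ←
flags [1+:5] = (word>>1) & 0x1f = 21
type [0+:1] = (word>>0) & 0x1 = 0

94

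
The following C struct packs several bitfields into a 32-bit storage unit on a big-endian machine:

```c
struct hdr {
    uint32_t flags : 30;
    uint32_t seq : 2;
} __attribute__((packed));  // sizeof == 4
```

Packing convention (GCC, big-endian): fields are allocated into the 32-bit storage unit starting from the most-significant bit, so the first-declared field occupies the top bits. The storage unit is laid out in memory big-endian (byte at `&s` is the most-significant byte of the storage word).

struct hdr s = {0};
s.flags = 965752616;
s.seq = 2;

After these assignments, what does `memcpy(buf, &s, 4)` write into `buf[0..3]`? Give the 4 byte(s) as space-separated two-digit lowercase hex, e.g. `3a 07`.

flags:30 = 965752616 → 0x39903728 << 2 → word 0xe640dca0
seq:2 = 2 → 0x2 << 0 → word 0xe640dca2
word = 0xe640dca2 → big-endian bytes:
  [0]=0xe6  [1]=0x40  [2]=0xdc  [3]=0xa2

e6 40 dc a2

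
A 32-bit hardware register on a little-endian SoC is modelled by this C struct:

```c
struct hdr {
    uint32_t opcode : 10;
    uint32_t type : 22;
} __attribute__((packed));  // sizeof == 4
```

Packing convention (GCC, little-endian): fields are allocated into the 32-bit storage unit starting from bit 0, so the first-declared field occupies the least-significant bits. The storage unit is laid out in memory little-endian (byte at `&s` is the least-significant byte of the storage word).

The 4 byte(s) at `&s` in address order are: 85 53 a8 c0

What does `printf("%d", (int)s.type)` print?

[0]=0x85 [1]=0x53 [2]=0xa8 [3]=0xc0 (little-endian) → word 0xc0a85385
opcode [0+:10] = (word>>0) & 0x3ff = 901
type [10+:22] = (word>>10) & 0x3fffff = 3156500  ←

3156500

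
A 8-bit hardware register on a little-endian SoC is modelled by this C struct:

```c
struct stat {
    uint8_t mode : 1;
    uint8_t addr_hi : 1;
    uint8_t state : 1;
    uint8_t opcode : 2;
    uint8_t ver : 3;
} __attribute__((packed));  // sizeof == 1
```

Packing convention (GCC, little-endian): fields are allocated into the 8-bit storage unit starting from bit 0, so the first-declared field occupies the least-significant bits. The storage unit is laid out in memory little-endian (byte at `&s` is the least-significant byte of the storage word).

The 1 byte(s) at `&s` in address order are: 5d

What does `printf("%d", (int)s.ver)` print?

2

[0]=0x5d (little-endian) → word 0x5d
mode [0+:1] = (word>>0) & 0x1 = 1
addr_hi [1+:1] = (word>>1) & 0x1 = 0
state [2+:1] = (word>>2) & 0x1 = 1
opcode [3+:2] = (word>>3) & 0x3 = 3
ver [5+:3] = (word>>5) & 0x7 = 2  ←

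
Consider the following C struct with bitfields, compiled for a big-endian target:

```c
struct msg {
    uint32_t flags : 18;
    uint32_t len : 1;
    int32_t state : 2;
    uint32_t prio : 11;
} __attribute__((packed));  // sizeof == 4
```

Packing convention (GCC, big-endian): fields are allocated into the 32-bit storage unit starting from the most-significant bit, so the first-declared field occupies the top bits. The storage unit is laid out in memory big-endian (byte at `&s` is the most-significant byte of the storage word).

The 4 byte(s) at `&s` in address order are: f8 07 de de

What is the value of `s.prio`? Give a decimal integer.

1758

[0]=0xf8 [1]=0x07 [2]=0xde [3]=0xde (big-endian) → word 0xf807dede
flags [14+:18] = (word>>14) & 0x3ffff = 253983
len [13+:1] = (word>>13) & 0x1 = 0
state [11+:2] = (word>>11) & 0x3 = 3
prio [0+:11] = (word>>0) & 0x7ff = 1758  ←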